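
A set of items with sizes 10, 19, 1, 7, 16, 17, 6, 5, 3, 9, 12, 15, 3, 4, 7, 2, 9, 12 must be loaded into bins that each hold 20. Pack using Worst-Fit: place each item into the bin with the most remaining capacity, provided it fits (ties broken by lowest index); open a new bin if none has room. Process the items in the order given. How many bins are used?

10 bins

Put 10 in bin 1; 10 remain.
Put 19 in bin 2; 1 remain.
Put 1 in bin 1; 9 remain.
Put 7 in bin 1; 2 remain.
Put 16 in bin 3; 4 remain.
Put 17 in bin 4; 3 remain.
Put 6 in bin 5; 14 remain.
Put 5 in bin 5; 9 remain.
Put 3 in bin 5; 6 remain.
Put 9 in bin 6; 11 remain.
Put 12 in bin 7; 8 remain.
Put 15 in bin 8; 5 remain.
Put 3 in bin 6; 8 remain.
Put 4 in bin 6; 4 remain.
Put 7 in bin 7; 1 remain.
Put 2 in bin 5; 4 remain.
Put 9 in bin 9; 11 remain.
Put 12 in bin 10; 8 remain.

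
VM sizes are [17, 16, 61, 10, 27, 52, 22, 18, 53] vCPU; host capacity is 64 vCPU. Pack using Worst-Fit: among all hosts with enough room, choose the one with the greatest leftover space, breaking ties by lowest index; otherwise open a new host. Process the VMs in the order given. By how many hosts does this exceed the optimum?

0

Worst-Fit: [17,16,10,18] [61] [27,22] [52] [53] → 5 hosts.
Total size 276 vCPU; any packing needs at least ⌈276/64⌉ = 5 hosts.
So 5 is already optimal.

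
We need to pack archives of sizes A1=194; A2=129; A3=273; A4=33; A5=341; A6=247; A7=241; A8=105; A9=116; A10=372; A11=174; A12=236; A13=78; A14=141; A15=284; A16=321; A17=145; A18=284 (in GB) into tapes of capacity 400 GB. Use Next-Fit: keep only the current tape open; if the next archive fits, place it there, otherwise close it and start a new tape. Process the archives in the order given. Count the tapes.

14

Put A1 (194 GB) in tape 1; 206 GB remain.
Put A2 (129 GB) in tape 1; 77 GB remain.
Put A3 (273 GB) in tape 2; 127 GB remain.
Put A4 (33 GB) in tape 2; 94 GB remain.
Put A5 (341 GB) in tape 3; 59 GB remain.
Put A6 (247 GB) in tape 4; 153 GB remain.
Put A7 (241 GB) in tape 5; 159 GB remain.
Put A8 (105 GB) in tape 5; 54 GB remain.
Put A9 (116 GB) in tape 6; 284 GB remain.
Put A10 (372 GB) in tape 7; 28 GB remain.
Put A11 (174 GB) in tape 8; 226 GB remain.
Put A12 (236 GB) in tape 9; 164 GB remain.
Put A13 (78 GB) in tape 9; 86 GB remain.
Put A14 (141 GB) in tape 10; 259 GB remain.
Put A15 (284 GB) in tape 11; 116 GB remain.
Put A16 (321 GB) in tape 12; 79 GB remain.
Put A17 (145 GB) in tape 13; 255 GB remain.
Put A18 (284 GB) in tape 14; 116 GB remain.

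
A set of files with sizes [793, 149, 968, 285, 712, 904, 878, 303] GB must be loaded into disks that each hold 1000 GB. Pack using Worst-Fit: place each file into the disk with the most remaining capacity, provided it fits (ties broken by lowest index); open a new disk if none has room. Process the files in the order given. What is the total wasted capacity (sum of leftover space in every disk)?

1008

793 GB → disk 1 (remaining 207 GB)
149 GB → disk 1 (remaining 58 GB)
968 GB → disk 2 (remaining 32 GB)
285 GB → disk 3 (remaining 715 GB)
712 GB → disk 3 (remaining 3 GB)
904 GB → disk 4 (remaining 96 GB)
878 GB → disk 5 (remaining 122 GB)
303 GB → disk 6 (remaining 697 GB)
6 disks × 1000 GB = 6000 GB; used 4992 GB; unused 1008 GB.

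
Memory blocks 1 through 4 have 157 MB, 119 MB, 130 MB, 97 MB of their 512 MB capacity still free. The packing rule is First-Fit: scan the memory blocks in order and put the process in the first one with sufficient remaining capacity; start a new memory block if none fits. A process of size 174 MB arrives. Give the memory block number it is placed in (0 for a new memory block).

0

No memory block has ≥ 174 MB free, so a new memory block is opened.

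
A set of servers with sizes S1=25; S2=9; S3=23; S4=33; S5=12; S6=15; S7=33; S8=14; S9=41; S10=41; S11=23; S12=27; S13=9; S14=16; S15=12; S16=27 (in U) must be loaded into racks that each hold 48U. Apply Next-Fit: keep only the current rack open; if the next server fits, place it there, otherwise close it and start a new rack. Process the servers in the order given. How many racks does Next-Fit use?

S1 (25U) → rack 1 (remaining 23U)
S2 (9U) → rack 1 (remaining 14U)
S3 (23U) → rack 2 (remaining 25U)
S4 (33U) → rack 3 (remaining 15U)
S5 (12U) → rack 3 (remaining 3U)
S6 (15U) → rack 4 (remaining 33U)
S7 (33U) → rack 4 (remaining 0U)
S8 (14U) → rack 5 (remaining 34U)
S9 (41U) → rack 6 (remaining 7U)
S10 (41U) → rack 7 (remaining 7U)
S11 (23U) → rack 8 (remaining 25U)
S12 (27U) → rack 9 (remaining 21U)
S13 (9U) → rack 9 (remaining 12U)
S14 (16U) → rack 10 (remaining 32U)
S15 (12U) → rack 10 (remaining 20U)
S16 (27U) → rack 11 (remaining 21U)

11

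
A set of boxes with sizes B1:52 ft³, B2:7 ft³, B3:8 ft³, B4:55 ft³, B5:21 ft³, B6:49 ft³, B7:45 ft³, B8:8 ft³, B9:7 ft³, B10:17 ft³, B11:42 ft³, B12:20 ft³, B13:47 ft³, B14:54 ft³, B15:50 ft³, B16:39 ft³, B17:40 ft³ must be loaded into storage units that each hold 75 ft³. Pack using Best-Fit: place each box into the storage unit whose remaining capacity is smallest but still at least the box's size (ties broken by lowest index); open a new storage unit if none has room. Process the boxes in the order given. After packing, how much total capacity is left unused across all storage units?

189

B1 (52 ft³) → storage unit 1 (remaining 23 ft³)
B2 (7 ft³) → storage unit 1 (remaining 16 ft³)
B3 (8 ft³) → storage unit 1 (remaining 8 ft³)
B4 (55 ft³) → storage unit 2 (remaining 20 ft³)
B5 (21 ft³) → storage unit 3 (remaining 54 ft³)
B6 (49 ft³) → storage unit 3 (remaining 5 ft³)
B7 (45 ft³) → storage unit 4 (remaining 30 ft³)
B8 (8 ft³) → storage unit 1 (remaining 0 ft³)
B9 (7 ft³) → storage unit 2 (remaining 13 ft³)
B10 (17 ft³) → storage unit 4 (remaining 13 ft³)
B11 (42 ft³) → storage unit 5 (remaining 33 ft³)
B12 (20 ft³) → storage unit 5 (remaining 13 ft³)
B13 (47 ft³) → storage unit 6 (remaining 28 ft³)
B14 (54 ft³) → storage unit 7 (remaining 21 ft³)
B15 (50 ft³) → storage unit 8 (remaining 25 ft³)
B16 (39 ft³) → storage unit 9 (remaining 36 ft³)
B17 (40 ft³) → storage unit 10 (remaining 35 ft³)
10 storage units × 75 ft³ = 750 ft³; used 561 ft³; unused 189 ft³.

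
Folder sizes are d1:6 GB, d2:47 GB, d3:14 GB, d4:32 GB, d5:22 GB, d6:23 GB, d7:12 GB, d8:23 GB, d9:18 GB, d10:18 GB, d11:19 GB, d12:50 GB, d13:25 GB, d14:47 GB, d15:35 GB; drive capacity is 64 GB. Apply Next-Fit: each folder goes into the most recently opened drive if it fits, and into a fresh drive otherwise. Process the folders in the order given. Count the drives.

drive 1: place d1 (6 GB), 58 GB left
drive 1: place d2 (47 GB), 11 GB left
drive 2: place d3 (14 GB), 50 GB left
drive 2: place d4 (32 GB), 18 GB left
drive 3: place d5 (22 GB), 42 GB left
drive 3: place d6 (23 GB), 19 GB left
drive 3: place d7 (12 GB), 7 GB left
drive 4: place d8 (23 GB), 41 GB left
drive 4: place d9 (18 GB), 23 GB left
drive 4: place d10 (18 GB), 5 GB left
drive 5: place d11 (19 GB), 45 GB left
drive 6: place d12 (50 GB), 14 GB left
drive 7: place d13 (25 GB), 39 GB left
drive 8: place d14 (47 GB), 17 GB left
drive 9: place d15 (35 GB), 29 GB left
Final drives: [6,47] [14,32] [22,23,12] [23,18,18] [19] [50] [25] [47] [35].

9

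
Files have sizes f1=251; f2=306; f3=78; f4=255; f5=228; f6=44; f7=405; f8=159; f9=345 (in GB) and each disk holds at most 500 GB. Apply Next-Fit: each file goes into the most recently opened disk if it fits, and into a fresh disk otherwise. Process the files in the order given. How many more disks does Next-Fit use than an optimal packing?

1

Next-Fit: [251] [306,78] [255,228] [44,405] [159] [345] → 6 disks.
Total size 2071 GB; any packing needs at least ⌈2071/500⌉ = 5 disks.
An optimal packing achieves that bound: [405,78] [345,44] [306,159] [255,228] [251] → 5 disks.
Excess: 6 − 5 = 1.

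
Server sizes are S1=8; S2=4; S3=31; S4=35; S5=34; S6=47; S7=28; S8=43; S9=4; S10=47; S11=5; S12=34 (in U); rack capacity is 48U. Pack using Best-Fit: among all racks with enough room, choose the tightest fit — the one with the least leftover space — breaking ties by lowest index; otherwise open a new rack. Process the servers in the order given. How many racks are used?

rack 1: place S1 (8U), 40U left
rack 1: place S2 (4U), 36U left
rack 1: place S3 (31U), 5U left
rack 2: place S4 (35U), 13U left
rack 3: place S5 (34U), 14U left
rack 4: place S6 (47U), 1U left
rack 5: place S7 (28U), 20U left
rack 6: place S8 (43U), 5U left
rack 1: place S9 (4U), 1U left
rack 7: place S10 (47U), 1U left
rack 6: place S11 (5U), 0U left
rack 8: place S12 (34U), 14U left
Final racks: [8,4,31,4] [35] [34] [47] [28] [43,5] [47] [34].

8 racks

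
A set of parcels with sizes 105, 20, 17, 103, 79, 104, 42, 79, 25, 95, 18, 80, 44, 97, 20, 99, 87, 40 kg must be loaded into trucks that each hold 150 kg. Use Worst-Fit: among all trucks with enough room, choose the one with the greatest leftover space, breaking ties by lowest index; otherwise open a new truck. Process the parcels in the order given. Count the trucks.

10 trucks

105 kg → truck 1 (remaining 45 kg)
20 kg → truck 1 (remaining 25 kg)
17 kg → truck 1 (remaining 8 kg)
103 kg → truck 2 (remaining 47 kg)
79 kg → truck 3 (remaining 71 kg)
104 kg → truck 4 (remaining 46 kg)
42 kg → truck 3 (remaining 29 kg)
79 kg → truck 5 (remaining 71 kg)
25 kg → truck 5 (remaining 46 kg)
95 kg → truck 6 (remaining 55 kg)
18 kg → truck 6 (remaining 37 kg)
80 kg → truck 7 (remaining 70 kg)
44 kg → truck 7 (remaining 26 kg)
97 kg → truck 8 (remaining 53 kg)
20 kg → truck 8 (remaining 33 kg)
99 kg → truck 9 (remaining 51 kg)
87 kg → truck 10 (remaining 63 kg)
40 kg → truck 10 (remaining 23 kg)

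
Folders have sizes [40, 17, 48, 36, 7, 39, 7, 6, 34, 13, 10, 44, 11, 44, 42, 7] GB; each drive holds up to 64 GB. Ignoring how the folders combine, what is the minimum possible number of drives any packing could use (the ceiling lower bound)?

Total size = 40 + 17 + 48 + 36 + 7 + 39 + 7 + 6 + 34 + 13 + 10 + 44 + 11 + 44 + 42 + 7 = 405 GB.
⌈405 / 64⌉ = 7.

7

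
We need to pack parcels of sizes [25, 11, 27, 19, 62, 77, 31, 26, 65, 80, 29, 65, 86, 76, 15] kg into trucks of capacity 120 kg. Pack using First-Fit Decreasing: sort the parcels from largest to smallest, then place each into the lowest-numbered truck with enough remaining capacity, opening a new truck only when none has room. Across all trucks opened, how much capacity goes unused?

Sorted descending: 86, 80, 77, 76, 65, 65, 62, 31, 29, 27, 26, 25, 19, 15, 11.
Put 86 kg in truck 1; 34 kg remain.
Put 80 kg in truck 2; 40 kg remain.
Put 77 kg in truck 3; 43 kg remain.
Put 76 kg in truck 4; 44 kg remain.
Put 65 kg in truck 5; 55 kg remain.
Put 65 kg in truck 6; 55 kg remain.
Put 62 kg in truck 7; 58 kg remain.
Put 31 kg in truck 1; 3 kg remain.
Put 29 kg in truck 2; 11 kg remain.
Put 27 kg in truck 3; 16 kg remain.
Put 26 kg in truck 4; 18 kg remain.
Put 25 kg in truck 5; 30 kg remain.
Put 19 kg in truck 5; 11 kg remain.
Put 15 kg in truck 3; 1 kg remain.
Put 11 kg in truck 2; 0 kg remain.
7 trucks × 120 kg = 840 kg; used 694 kg; unused 146 kg.

146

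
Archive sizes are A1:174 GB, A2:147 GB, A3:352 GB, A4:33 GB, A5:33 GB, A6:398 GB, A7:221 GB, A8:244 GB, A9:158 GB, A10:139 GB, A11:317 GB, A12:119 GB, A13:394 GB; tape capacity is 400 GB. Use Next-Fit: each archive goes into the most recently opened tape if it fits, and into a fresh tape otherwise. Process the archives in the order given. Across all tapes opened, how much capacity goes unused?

1271

tape 1: place A1 (174 GB), 226 GB left
tape 1: place A2 (147 GB), 79 GB left
tape 2: place A3 (352 GB), 48 GB left
tape 2: place A4 (33 GB), 15 GB left
tape 3: place A5 (33 GB), 367 GB left
tape 4: place A6 (398 GB), 2 GB left
tape 5: place A7 (221 GB), 179 GB left
tape 6: place A8 (244 GB), 156 GB left
tape 7: place A9 (158 GB), 242 GB left
tape 7: place A10 (139 GB), 103 GB left
tape 8: place A11 (317 GB), 83 GB left
tape 9: place A12 (119 GB), 281 GB left
tape 10: place A13 (394 GB), 6 GB left
10 tapes × 400 GB = 4000 GB; used 2729 GB; unused 1271 GB.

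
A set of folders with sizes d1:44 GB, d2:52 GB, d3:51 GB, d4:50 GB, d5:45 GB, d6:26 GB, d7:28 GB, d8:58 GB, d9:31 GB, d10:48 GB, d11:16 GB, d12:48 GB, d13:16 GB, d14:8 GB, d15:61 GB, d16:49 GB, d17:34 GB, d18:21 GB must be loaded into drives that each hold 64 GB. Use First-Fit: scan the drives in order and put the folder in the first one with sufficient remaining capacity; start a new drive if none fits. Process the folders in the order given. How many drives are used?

d1 (44 GB) → drive 1 (remaining 20 GB)
d2 (52 GB) → drive 2 (remaining 12 GB)
d3 (51 GB) → drive 3 (remaining 13 GB)
d4 (50 GB) → drive 4 (remaining 14 GB)
d5 (45 GB) → drive 5 (remaining 19 GB)
d6 (26 GB) → drive 6 (remaining 38 GB)
d7 (28 GB) → drive 6 (remaining 10 GB)
d8 (58 GB) → drive 7 (remaining 6 GB)
d9 (31 GB) → drive 8 (remaining 33 GB)
d10 (48 GB) → drive 9 (remaining 16 GB)
d11 (16 GB) → drive 1 (remaining 4 GB)
d12 (48 GB) → drive 10 (remaining 16 GB)
d13 (16 GB) → drive 5 (remaining 3 GB)
d14 (8 GB) → drive 2 (remaining 4 GB)
d15 (61 GB) → drive 11 (remaining 3 GB)
d16 (49 GB) → drive 12 (remaining 15 GB)
d17 (34 GB) → drive 13 (remaining 30 GB)
d18 (21 GB) → drive 8 (remaining 12 GB)

13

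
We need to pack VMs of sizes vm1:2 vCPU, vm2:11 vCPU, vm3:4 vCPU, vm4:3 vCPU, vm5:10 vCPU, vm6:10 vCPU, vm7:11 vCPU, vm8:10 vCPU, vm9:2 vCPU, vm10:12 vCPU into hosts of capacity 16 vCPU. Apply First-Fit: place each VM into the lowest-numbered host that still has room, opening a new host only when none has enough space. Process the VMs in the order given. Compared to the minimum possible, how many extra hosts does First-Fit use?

0

First-Fit: [2,11,3] [4,10,2] [10] [11] [10] [12] → 6 hosts.
6 VMs exceed 8 vCPU (half the capacity), and no two of those can share a host, so at least 6 hosts are needed.
So 6 is already optimal.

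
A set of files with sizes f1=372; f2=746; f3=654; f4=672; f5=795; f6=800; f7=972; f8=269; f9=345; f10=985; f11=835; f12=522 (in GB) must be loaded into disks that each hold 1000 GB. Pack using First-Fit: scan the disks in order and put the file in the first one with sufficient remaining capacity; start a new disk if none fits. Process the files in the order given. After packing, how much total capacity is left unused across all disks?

2033

disk 1: place f1 (372 GB), 628 GB left
disk 2: place f2 (746 GB), 254 GB left
disk 3: place f3 (654 GB), 346 GB left
disk 4: place f4 (672 GB), 328 GB left
disk 5: place f5 (795 GB), 205 GB left
disk 6: place f6 (800 GB), 200 GB left
disk 7: place f7 (972 GB), 28 GB left
disk 1: place f8 (269 GB), 359 GB left
disk 1: place f9 (345 GB), 14 GB left
disk 8: place f10 (985 GB), 15 GB left
disk 9: place f11 (835 GB), 165 GB left
disk 10: place f12 (522 GB), 478 GB left
10 disks × 1000 GB = 10000 GB; used 7967 GB; unused 2033 GB.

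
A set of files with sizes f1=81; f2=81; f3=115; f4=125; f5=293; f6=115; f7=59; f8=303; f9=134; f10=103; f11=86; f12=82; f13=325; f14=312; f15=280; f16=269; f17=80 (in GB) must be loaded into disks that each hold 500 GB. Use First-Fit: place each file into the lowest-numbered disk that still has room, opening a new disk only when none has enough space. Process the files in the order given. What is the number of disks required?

f1 (81 GB) → disk 1 (remaining 419 GB)
f2 (81 GB) → disk 1 (remaining 338 GB)
f3 (115 GB) → disk 1 (remaining 223 GB)
f4 (125 GB) → disk 1 (remaining 98 GB)
f5 (293 GB) → disk 2 (remaining 207 GB)
f6 (115 GB) → disk 2 (remaining 92 GB)
f7 (59 GB) → disk 1 (remaining 39 GB)
f8 (303 GB) → disk 3 (remaining 197 GB)
f9 (134 GB) → disk 3 (remaining 63 GB)
f10 (103 GB) → disk 4 (remaining 397 GB)
f11 (86 GB) → disk 2 (remaining 6 GB)
f12 (82 GB) → disk 4 (remaining 315 GB)
f13 (325 GB) → disk 5 (remaining 175 GB)
f14 (312 GB) → disk 4 (remaining 3 GB)
f15 (280 GB) → disk 6 (remaining 220 GB)
f16 (269 GB) → disk 7 (remaining 231 GB)
f17 (80 GB) → disk 5 (remaining 95 GB)
Final disks: [81,81,115,125,59] [293,115,86] [303,134] [103,82,312] [325,80] [280] [269].

7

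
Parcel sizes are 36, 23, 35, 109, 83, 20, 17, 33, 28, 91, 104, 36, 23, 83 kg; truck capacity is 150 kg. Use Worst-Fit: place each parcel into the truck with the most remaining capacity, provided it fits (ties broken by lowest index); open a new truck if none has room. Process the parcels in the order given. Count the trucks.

6

Put 36 kg in truck 1; 114 kg remain.
Put 23 kg in truck 1; 91 kg remain.
Put 35 kg in truck 1; 56 kg remain.
Put 109 kg in truck 2; 41 kg remain.
Put 83 kg in truck 3; 67 kg remain.
Put 20 kg in truck 3; 47 kg remain.
Put 17 kg in truck 1; 39 kg remain.
Put 33 kg in truck 3; 14 kg remain.
Put 28 kg in truck 2; 13 kg remain.
Put 91 kg in truck 4; 59 kg remain.
Put 104 kg in truck 5; 46 kg remain.
Put 36 kg in truck 4; 23 kg remain.
Put 23 kg in truck 5; 23 kg remain.
Put 83 kg in truck 6; 67 kg remain.
Final trucks: [36,23,35,17] [109,28] [83,20,33] [91,36] [104,23] [83].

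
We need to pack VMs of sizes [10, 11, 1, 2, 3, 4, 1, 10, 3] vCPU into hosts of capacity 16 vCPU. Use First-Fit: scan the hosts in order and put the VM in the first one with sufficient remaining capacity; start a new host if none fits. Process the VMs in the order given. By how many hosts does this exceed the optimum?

0

First-Fit: [10,1,2,3] [11,4,1] [10,3] → 3 hosts.
Total size 45 vCPU; any packing needs at least ⌈45/16⌉ = 3 hosts.
So 3 is already optimal.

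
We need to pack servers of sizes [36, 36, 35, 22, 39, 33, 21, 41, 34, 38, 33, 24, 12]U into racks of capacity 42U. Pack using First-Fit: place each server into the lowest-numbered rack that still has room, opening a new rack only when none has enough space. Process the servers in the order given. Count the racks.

Put 36U in rack 1; 6U remain.
Put 36U in rack 2; 6U remain.
Put 35U in rack 3; 7U remain.
Put 22U in rack 4; 20U remain.
Put 39U in rack 5; 3U remain.
Put 33U in rack 6; 9U remain.
Put 21U in rack 7; 21U remain.
Put 41U in rack 8; 1U remain.
Put 34U in rack 9; 8U remain.
Put 38U in rack 10; 4U remain.
Put 33U in rack 11; 9U remain.
Put 24U in rack 12; 18U remain.
Put 12U in rack 4; 8U remain.

12 racks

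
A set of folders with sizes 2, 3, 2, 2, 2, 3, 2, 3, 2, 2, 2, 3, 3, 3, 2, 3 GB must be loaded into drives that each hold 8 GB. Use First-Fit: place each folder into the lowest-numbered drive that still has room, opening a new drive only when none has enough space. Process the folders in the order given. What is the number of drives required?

Put 2 GB in drive 1; 6 GB remain.
Put 3 GB in drive 1; 3 GB remain.
Put 2 GB in drive 1; 1 GB remain.
Put 2 GB in drive 2; 6 GB remain.
Put 2 GB in drive 2; 4 GB remain.
Put 3 GB in drive 2; 1 GB remain.
Put 2 GB in drive 3; 6 GB remain.
Put 3 GB in drive 3; 3 GB remain.
Put 2 GB in drive 3; 1 GB remain.
Put 2 GB in drive 4; 6 GB remain.
Put 2 GB in drive 4; 4 GB remain.
Put 3 GB in drive 4; 1 GB remain.
Put 3 GB in drive 5; 5 GB remain.
Put 3 GB in drive 5; 2 GB remain.
Put 2 GB in drive 5; 0 GB remain.
Put 3 GB in drive 6; 5 GB remain.

6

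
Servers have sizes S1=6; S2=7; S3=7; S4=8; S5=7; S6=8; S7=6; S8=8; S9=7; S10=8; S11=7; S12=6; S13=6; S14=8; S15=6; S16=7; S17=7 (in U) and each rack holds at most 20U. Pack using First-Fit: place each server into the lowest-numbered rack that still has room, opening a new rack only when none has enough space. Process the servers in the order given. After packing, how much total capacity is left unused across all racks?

21

rack 1: place S1 (6U), 14U left
rack 1: place S2 (7U), 7U left
rack 1: place S3 (7U), 0U left
rack 2: place S4 (8U), 12U left
rack 2: place S5 (7U), 5U left
rack 3: place S6 (8U), 12U left
rack 3: place S7 (6U), 6U left
rack 4: place S8 (8U), 12U left
rack 4: place S9 (7U), 5U left
rack 5: place S10 (8U), 12U left
rack 5: place S11 (7U), 5U left
rack 3: place S12 (6U), 0U left
rack 6: place S13 (6U), 14U left
rack 6: place S14 (8U), 6U left
rack 6: place S15 (6U), 0U left
rack 7: place S16 (7U), 13U left
rack 7: place S17 (7U), 6U left
7 racks × 20U = 140U; used 119U; unused 21U.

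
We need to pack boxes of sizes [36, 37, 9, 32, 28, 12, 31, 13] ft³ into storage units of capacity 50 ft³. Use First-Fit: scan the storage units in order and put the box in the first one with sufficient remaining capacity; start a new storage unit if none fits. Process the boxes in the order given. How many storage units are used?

5

storage unit 1: place 36 ft³, 14 ft³ left
storage unit 2: place 37 ft³, 13 ft³ left
storage unit 1: place 9 ft³, 5 ft³ left
storage unit 3: place 32 ft³, 18 ft³ left
storage unit 4: place 28 ft³, 22 ft³ left
storage unit 2: place 12 ft³, 1 ft³ left
storage unit 5: place 31 ft³, 19 ft³ left
storage unit 3: place 13 ft³, 5 ft³ left
Final storage units: [36,9] [37,12] [32,13] [28] [31].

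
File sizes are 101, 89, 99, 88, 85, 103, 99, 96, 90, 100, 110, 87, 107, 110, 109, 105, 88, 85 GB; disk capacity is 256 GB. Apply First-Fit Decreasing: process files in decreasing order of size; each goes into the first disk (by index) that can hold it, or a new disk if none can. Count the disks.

Sorted descending: 110, 110, 109, 107, 105, 103, 101, 100, 99, 99, 96, 90, 89, 88, 88, 87, 85, 85.
Put 110 GB in disk 1; 146 GB remain.
Put 110 GB in disk 1; 36 GB remain.
Put 109 GB in disk 2; 147 GB remain.
Put 107 GB in disk 2; 40 GB remain.
Put 105 GB in disk 3; 151 GB remain.
Put 103 GB in disk 3; 48 GB remain.
Put 101 GB in disk 4; 155 GB remain.
Put 100 GB in disk 4; 55 GB remain.
Put 99 GB in disk 5; 157 GB remain.
Put 99 GB in disk 5; 58 GB remain.
Put 96 GB in disk 6; 160 GB remain.
Put 90 GB in disk 6; 70 GB remain.
Put 89 GB in disk 7; 167 GB remain.
Put 88 GB in disk 7; 79 GB remain.
Put 88 GB in disk 8; 168 GB remain.
Put 87 GB in disk 8; 81 GB remain.
Put 85 GB in disk 9; 171 GB remain.
Put 85 GB in disk 9; 86 GB remain.

9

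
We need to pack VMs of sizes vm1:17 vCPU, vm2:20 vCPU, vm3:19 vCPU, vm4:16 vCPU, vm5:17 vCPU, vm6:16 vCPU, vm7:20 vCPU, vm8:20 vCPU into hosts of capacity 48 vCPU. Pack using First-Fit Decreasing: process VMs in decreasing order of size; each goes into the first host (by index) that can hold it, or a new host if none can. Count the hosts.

4 hosts

Sorted descending: 20, 20, 20, 19, 17, 17, 16, 16.
Put 20 vCPU in host 1; 28 vCPU remain.
Put 20 vCPU in host 1; 8 vCPU remain.
Put 20 vCPU in host 2; 28 vCPU remain.
Put 19 vCPU in host 2; 9 vCPU remain.
Put 17 vCPU in host 3; 31 vCPU remain.
Put 17 vCPU in host 3; 14 vCPU remain.
Put 16 vCPU in host 4; 32 vCPU remain.
Put 16 vCPU in host 4; 16 vCPU remain.
Final hosts: [20,20] [20,19] [17,17] [16,16].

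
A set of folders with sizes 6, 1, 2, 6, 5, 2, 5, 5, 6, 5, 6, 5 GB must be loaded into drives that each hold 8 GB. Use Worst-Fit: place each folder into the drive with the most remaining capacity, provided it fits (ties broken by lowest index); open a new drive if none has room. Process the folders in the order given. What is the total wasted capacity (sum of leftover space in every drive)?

18

Put 6 GB in drive 1; 2 GB remain.
Put 1 GB in drive 1; 1 GB remain.
Put 2 GB in drive 2; 6 GB remain.
Put 6 GB in drive 2; 0 GB remain.
Put 5 GB in drive 3; 3 GB remain.
Put 2 GB in drive 3; 1 GB remain.
Put 5 GB in drive 4; 3 GB remain.
Put 5 GB in drive 5; 3 GB remain.
Put 6 GB in drive 6; 2 GB remain.
Put 5 GB in drive 7; 3 GB remain.
Put 6 GB in drive 8; 2 GB remain.
Put 5 GB in drive 9; 3 GB remain.
9 drives × 8 GB = 72 GB; used 54 GB; unused 18 GB.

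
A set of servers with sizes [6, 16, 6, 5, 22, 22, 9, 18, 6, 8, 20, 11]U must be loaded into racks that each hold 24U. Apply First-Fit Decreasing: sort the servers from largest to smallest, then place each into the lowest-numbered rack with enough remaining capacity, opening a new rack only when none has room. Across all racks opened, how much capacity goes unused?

19

Sorted descending: 22, 22, 20, 18, 16, 11, 9, 8, 6, 6, 6, 5.
22U → rack 1 (remaining 2U)
22U → rack 2 (remaining 2U)
20U → rack 3 (remaining 4U)
18U → rack 4 (remaining 6U)
16U → rack 5 (remaining 8U)
11U → rack 6 (remaining 13U)
9U → rack 6 (remaining 4U)
8U → rack 5 (remaining 0U)
6U → rack 4 (remaining 0U)
6U → rack 7 (remaining 18U)
6U → rack 7 (remaining 12U)
5U → rack 7 (remaining 7U)
7 racks × 24U = 168U; used 149U; unused 19U.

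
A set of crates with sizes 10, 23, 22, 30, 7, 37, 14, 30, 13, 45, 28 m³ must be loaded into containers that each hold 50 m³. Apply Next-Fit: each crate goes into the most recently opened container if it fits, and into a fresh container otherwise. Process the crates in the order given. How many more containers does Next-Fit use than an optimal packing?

Next-Fit: [10,23] [22] [30,7] [37] [14,30] [13] [45] [28] → 8 containers.
Total size 259 m³; any packing needs at least ⌈259/50⌉ = 6 containers.
An optimal packing achieves that bound: [45] [37,13] [30,14] [30,10,7] [28,22] [23] → 6 containers.
Excess: 8 − 6 = 2.

2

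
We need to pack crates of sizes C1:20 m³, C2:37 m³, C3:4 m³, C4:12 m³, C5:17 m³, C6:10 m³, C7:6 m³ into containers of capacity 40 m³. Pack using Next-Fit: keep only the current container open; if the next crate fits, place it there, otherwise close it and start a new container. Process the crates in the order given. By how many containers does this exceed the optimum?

1

Next-Fit: [20] [37] [4,12,17] [10,6] → 4 containers.
Total size 106 m³; any packing needs at least ⌈106/40⌉ = 3 containers.
An optimal packing achieves that bound: [37] [20,17] [12,10,6,4] → 3 containers.
Excess: 4 − 3 = 1.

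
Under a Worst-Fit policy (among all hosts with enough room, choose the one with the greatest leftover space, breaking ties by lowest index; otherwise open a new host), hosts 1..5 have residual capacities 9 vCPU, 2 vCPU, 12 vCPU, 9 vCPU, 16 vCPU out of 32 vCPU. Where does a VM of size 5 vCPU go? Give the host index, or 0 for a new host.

Hosts with room: host 1 (9 vCPU), host 3 (12 vCPU), host 4 (9 vCPU), host 5 (16 vCPU).
Most room is host 5 with 16 vCPU free.

5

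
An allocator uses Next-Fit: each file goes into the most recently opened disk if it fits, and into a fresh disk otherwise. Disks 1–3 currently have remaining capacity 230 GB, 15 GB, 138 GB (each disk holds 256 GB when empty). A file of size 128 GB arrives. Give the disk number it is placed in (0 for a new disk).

3

Next-Fit only looks at disk 3, which has 138 GB free.
128 GB fits there.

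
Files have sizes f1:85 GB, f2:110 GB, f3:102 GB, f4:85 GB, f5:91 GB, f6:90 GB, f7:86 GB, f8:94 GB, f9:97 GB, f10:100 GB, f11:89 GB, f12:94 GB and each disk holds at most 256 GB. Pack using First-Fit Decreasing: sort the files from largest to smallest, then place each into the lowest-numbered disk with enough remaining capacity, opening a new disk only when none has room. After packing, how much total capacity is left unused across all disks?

413

Sorted descending: 110, 102, 100, 97, 94, 94, 91, 90, 89, 86, 85, 85.
Put 110 GB in disk 1; 146 GB remain.
Put 102 GB in disk 1; 44 GB remain.
Put 100 GB in disk 2; 156 GB remain.
Put 97 GB in disk 2; 59 GB remain.
Put 94 GB in disk 3; 162 GB remain.
Put 94 GB in disk 3; 68 GB remain.
Put 91 GB in disk 4; 165 GB remain.
Put 90 GB in disk 4; 75 GB remain.
Put 89 GB in disk 5; 167 GB remain.
Put 86 GB in disk 5; 81 GB remain.
Put 85 GB in disk 6; 171 GB remain.
Put 85 GB in disk 6; 86 GB remain.
6 disks × 256 GB = 1536 GB; used 1123 GB; unused 413 GB.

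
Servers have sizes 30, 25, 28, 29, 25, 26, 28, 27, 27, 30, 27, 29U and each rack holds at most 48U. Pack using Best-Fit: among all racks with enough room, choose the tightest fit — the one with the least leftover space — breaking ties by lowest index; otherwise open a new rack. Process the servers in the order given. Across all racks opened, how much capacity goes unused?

245

30U → rack 1 (remaining 18U)
25U → rack 2 (remaining 23U)
28U → rack 3 (remaining 20U)
29U → rack 4 (remaining 19U)
25U → rack 5 (remaining 23U)
26U → rack 6 (remaining 22U)
28U → rack 7 (remaining 20U)
27U → rack 8 (remaining 21U)
27U → rack 9 (remaining 21U)
30U → rack 10 (remaining 18U)
27U → rack 11 (remaining 21U)
29U → rack 12 (remaining 19U)
12 racks × 48U = 576U; used 331U; unused 245U.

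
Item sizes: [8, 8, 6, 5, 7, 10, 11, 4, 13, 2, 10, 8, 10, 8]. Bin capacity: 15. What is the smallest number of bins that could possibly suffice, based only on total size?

8

Total size = 8 + 8 + 6 + 5 + 7 + 10 + 11 + 4 + 13 + 2 + 10 + 8 + 10 + 8 = 110.
⌈110 / 15⌉ = 8.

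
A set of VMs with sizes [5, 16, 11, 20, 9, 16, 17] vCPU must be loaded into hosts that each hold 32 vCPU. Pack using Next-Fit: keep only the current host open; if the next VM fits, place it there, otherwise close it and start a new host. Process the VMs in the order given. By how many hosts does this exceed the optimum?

1

Next-Fit: [5,16,11] [20,9] [16] [17] → 4 hosts.
Total size 94 vCPU; any packing needs at least ⌈94/32⌉ = 3 hosts.
An optimal packing achieves that bound: [20,11] [17,9,5] [16,16] → 3 hosts.
Excess: 4 − 3 = 1.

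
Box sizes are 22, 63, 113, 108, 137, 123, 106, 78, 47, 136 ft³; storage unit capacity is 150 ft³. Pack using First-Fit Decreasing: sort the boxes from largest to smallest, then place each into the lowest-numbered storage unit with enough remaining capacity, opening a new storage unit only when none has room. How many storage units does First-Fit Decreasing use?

8

Sorted descending: 137, 136, 123, 113, 108, 106, 78, 63, 47, 22.
storage unit 1: place 137 ft³, 13 ft³ left
storage unit 2: place 136 ft³, 14 ft³ left
storage unit 3: place 123 ft³, 27 ft³ left
storage unit 4: place 113 ft³, 37 ft³ left
storage unit 5: place 108 ft³, 42 ft³ left
storage unit 6: place 106 ft³, 44 ft³ left
storage unit 7: place 78 ft³, 72 ft³ left
storage unit 7: place 63 ft³, 9 ft³ left
storage unit 8: place 47 ft³, 103 ft³ left
storage unit 3: place 22 ft³, 5 ft³ left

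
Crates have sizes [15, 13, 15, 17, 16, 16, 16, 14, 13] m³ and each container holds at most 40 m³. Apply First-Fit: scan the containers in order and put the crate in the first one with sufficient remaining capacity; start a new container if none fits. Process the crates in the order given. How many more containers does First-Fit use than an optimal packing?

1

First-Fit: [15,13] [15,17] [16,16] [16,14] [13] → 5 containers.
Total size 135 m³; any packing needs at least ⌈135/40⌉ = 4 containers.
An optimal packing achieves that bound: [17,16] [16,16] [15,15] [14,13,13] → 4 containers.
Excess: 5 − 4 = 1.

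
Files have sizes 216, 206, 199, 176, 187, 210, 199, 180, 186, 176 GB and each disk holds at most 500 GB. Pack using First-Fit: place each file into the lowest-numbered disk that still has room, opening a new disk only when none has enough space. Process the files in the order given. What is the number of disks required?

5 disks

disk 1: place 216 GB, 284 GB left
disk 1: place 206 GB, 78 GB left
disk 2: place 199 GB, 301 GB left
disk 2: place 176 GB, 125 GB left
disk 3: place 187 GB, 313 GB left
disk 3: place 210 GB, 103 GB left
disk 4: place 199 GB, 301 GB left
disk 4: place 180 GB, 121 GB left
disk 5: place 186 GB, 314 GB left
disk 5: place 176 GB, 138 GB left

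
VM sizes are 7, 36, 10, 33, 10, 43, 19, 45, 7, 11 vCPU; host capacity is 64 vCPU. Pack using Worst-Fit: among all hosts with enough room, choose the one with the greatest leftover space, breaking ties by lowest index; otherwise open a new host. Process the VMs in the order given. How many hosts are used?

host 1: place 7 vCPU, 57 vCPU left
host 1: place 36 vCPU, 21 vCPU left
host 1: place 10 vCPU, 11 vCPU left
host 2: place 33 vCPU, 31 vCPU left
host 2: place 10 vCPU, 21 vCPU left
host 3: place 43 vCPU, 21 vCPU left
host 2: place 19 vCPU, 2 vCPU left
host 4: place 45 vCPU, 19 vCPU left
host 3: place 7 vCPU, 14 vCPU left
host 4: place 11 vCPU, 8 vCPU left

4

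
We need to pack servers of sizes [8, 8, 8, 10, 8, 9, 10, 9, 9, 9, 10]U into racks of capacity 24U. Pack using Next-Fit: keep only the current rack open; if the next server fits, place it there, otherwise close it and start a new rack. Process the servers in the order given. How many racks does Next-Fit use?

8U → rack 1 (remaining 16U)
8U → rack 1 (remaining 8U)
8U → rack 1 (remaining 0U)
10U → rack 2 (remaining 14U)
8U → rack 2 (remaining 6U)
9U → rack 3 (remaining 15U)
10U → rack 3 (remaining 5U)
9U → rack 4 (remaining 15U)
9U → rack 4 (remaining 6U)
9U → rack 5 (remaining 15U)
10U → rack 5 (remaining 5U)
Final racks: [8,8,8] [10,8] [9,10] [9,9] [9,10].

5 racks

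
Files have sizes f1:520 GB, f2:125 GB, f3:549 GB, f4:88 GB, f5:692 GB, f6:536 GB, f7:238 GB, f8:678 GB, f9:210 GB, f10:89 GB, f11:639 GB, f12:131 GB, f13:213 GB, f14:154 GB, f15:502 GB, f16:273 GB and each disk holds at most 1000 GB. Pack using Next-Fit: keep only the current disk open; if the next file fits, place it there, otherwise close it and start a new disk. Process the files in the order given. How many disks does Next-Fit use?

Put f1 (520 GB) in disk 1; 480 GB remain.
Put f2 (125 GB) in disk 1; 355 GB remain.
Put f3 (549 GB) in disk 2; 451 GB remain.
Put f4 (88 GB) in disk 2; 363 GB remain.
Put f5 (692 GB) in disk 3; 308 GB remain.
Put f6 (536 GB) in disk 4; 464 GB remain.
Put f7 (238 GB) in disk 4; 226 GB remain.
Put f8 (678 GB) in disk 5; 322 GB remain.
Put f9 (210 GB) in disk 5; 112 GB remain.
Put f10 (89 GB) in disk 5; 23 GB remain.
Put f11 (639 GB) in disk 6; 361 GB remain.
Put f12 (131 GB) in disk 6; 230 GB remain.
Put f13 (213 GB) in disk 6; 17 GB remain.
Put f14 (154 GB) in disk 7; 846 GB remain.
Put f15 (502 GB) in disk 7; 344 GB remain.
Put f16 (273 GB) in disk 7; 71 GB remain.

7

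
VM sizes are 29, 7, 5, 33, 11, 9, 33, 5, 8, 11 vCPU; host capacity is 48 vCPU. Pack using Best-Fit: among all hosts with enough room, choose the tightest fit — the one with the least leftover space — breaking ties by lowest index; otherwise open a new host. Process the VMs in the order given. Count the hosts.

Put 29 vCPU in host 1; 19 vCPU remain.
Put 7 vCPU in host 1; 12 vCPU remain.
Put 5 vCPU in host 1; 7 vCPU remain.
Put 33 vCPU in host 2; 15 vCPU remain.
Put 11 vCPU in host 2; 4 vCPU remain.
Put 9 vCPU in host 3; 39 vCPU remain.
Put 33 vCPU in host 3; 6 vCPU remain.
Put 5 vCPU in host 3; 1 vCPU remain.
Put 8 vCPU in host 4; 40 vCPU remain.
Put 11 vCPU in host 4; 29 vCPU remain.
Final hosts: [29,7,5] [33,11] [9,33,5] [8,11].

4 hosts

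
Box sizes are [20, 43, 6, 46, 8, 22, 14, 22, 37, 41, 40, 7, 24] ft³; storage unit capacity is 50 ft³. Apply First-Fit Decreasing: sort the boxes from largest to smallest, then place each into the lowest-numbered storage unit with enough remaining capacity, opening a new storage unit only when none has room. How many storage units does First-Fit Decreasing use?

Sorted descending: 46, 43, 41, 40, 37, 24, 22, 22, 20, 14, 8, 7, 6.
Put 46 ft³ in storage unit 1; 4 ft³ remain.
Put 43 ft³ in storage unit 2; 7 ft³ remain.
Put 41 ft³ in storage unit 3; 9 ft³ remain.
Put 40 ft³ in storage unit 4; 10 ft³ remain.
Put 37 ft³ in storage unit 5; 13 ft³ remain.
Put 24 ft³ in storage unit 6; 26 ft³ remain.
Put 22 ft³ in storage unit 6; 4 ft³ remain.
Put 22 ft³ in storage unit 7; 28 ft³ remain.
Put 20 ft³ in storage unit 7; 8 ft³ remain.
Put 14 ft³ in storage unit 8; 36 ft³ remain.
Put 8 ft³ in storage unit 3; 1 ft³ remain.
Put 7 ft³ in storage unit 2; 0 ft³ remain.
Put 6 ft³ in storage unit 4; 4 ft³ remain.

8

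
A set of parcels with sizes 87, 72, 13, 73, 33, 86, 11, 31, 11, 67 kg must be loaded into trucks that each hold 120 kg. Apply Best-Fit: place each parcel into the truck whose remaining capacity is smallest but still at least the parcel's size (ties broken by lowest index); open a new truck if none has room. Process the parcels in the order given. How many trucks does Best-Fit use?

Put 87 kg in truck 1; 33 kg remain.
Put 72 kg in truck 2; 48 kg remain.
Put 13 kg in truck 1; 20 kg remain.
Put 73 kg in truck 3; 47 kg remain.
Put 33 kg in truck 3; 14 kg remain.
Put 86 kg in truck 4; 34 kg remain.
Put 11 kg in truck 3; 3 kg remain.
Put 31 kg in truck 4; 3 kg remain.
Put 11 kg in truck 1; 9 kg remain.
Put 67 kg in truck 5; 53 kg remain.

5 trucks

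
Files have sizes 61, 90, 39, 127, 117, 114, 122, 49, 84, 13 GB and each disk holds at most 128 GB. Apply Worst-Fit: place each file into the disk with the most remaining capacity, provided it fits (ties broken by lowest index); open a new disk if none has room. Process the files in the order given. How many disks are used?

61 GB → disk 1 (remaining 67 GB)
90 GB → disk 2 (remaining 38 GB)
39 GB → disk 1 (remaining 28 GB)
127 GB → disk 3 (remaining 1 GB)
117 GB → disk 4 (remaining 11 GB)
114 GB → disk 5 (remaining 14 GB)
122 GB → disk 6 (remaining 6 GB)
49 GB → disk 7 (remaining 79 GB)
84 GB → disk 8 (remaining 44 GB)
13 GB → disk 7 (remaining 66 GB)
Final disks: [61,39] [90] [127] [117] [114] [122] [49,13] [84].

8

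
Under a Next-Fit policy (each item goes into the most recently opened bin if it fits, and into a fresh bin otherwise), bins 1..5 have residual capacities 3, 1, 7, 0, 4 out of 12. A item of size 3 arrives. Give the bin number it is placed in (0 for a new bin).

5

Next-Fit only looks at bin 5, which has 4 free.
3 fits there.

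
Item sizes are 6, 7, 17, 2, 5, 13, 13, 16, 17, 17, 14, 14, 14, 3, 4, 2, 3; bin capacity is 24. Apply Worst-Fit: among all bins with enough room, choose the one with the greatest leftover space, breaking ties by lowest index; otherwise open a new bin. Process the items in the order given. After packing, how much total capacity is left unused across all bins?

73

Put 6 in bin 1; 18 remain.
Put 7 in bin 1; 11 remain.
Put 17 in bin 2; 7 remain.
Put 2 in bin 1; 9 remain.
Put 5 in bin 1; 4 remain.
Put 13 in bin 3; 11 remain.
Put 13 in bin 4; 11 remain.
Put 16 in bin 5; 8 remain.
Put 17 in bin 6; 7 remain.
Put 17 in bin 7; 7 remain.
Put 14 in bin 8; 10 remain.
Put 14 in bin 9; 10 remain.
Put 14 in bin 10; 10 remain.
Put 3 in bin 3; 8 remain.
Put 4 in bin 4; 7 remain.
Put 2 in bin 8; 8 remain.
Put 3 in bin 9; 7 remain.
10 bins × 24 = 240; used 167; unused 73.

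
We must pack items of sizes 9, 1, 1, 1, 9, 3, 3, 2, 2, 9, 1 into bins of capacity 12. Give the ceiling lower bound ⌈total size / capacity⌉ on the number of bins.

4 bins

Total size = 9 + 1 + 1 + 1 + 9 + 3 + 3 + 2 + 2 + 9 + 1 = 41.
⌈41 / 12⌉ = 4.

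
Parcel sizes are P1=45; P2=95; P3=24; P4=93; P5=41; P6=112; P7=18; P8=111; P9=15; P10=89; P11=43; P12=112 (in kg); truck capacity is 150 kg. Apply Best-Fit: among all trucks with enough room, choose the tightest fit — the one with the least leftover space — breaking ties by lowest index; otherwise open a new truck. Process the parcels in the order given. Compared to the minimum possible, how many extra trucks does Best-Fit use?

1

Best-Fit: [45,95] [24,93,18,15] [41,89] [112] [111] [43] [112] → 7 trucks.
Total size 798 kg; any packing needs at least ⌈798/150⌉ = 6 trucks.
An optimal packing achieves that bound: [112,24] [112,18,15] [111] [95,45] [93,43] [89,41] → 6 trucks.
Excess: 7 − 6 = 1.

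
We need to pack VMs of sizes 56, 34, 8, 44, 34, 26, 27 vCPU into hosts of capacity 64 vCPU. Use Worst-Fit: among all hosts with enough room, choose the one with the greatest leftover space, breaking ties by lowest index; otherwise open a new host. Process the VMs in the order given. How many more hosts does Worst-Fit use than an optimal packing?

Worst-Fit: [56] [34,8] [44] [34,26] [27] → 5 hosts.
Total size 229 vCPU; any packing needs at least ⌈229/64⌉ = 4 hosts.
An optimal packing achieves that bound: [56,8] [44] [34,27] [34,26] → 4 hosts.
Excess: 5 − 4 = 1.

1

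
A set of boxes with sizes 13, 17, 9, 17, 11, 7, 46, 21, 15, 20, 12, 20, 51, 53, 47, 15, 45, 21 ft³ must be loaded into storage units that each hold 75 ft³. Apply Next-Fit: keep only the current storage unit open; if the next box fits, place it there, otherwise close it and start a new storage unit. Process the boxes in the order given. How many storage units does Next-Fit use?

Put 13 ft³ in storage unit 1; 62 ft³ remain.
Put 17 ft³ in storage unit 1; 45 ft³ remain.
Put 9 ft³ in storage unit 1; 36 ft³ remain.
Put 17 ft³ in storage unit 1; 19 ft³ remain.
Put 11 ft³ in storage unit 1; 8 ft³ remain.
Put 7 ft³ in storage unit 1; 1 ft³ remain.
Put 46 ft³ in storage unit 2; 29 ft³ remain.
Put 21 ft³ in storage unit 2; 8 ft³ remain.
Put 15 ft³ in storage unit 3; 60 ft³ remain.
Put 20 ft³ in storage unit 3; 40 ft³ remain.
Put 12 ft³ in storage unit 3; 28 ft³ remain.
Put 20 ft³ in storage unit 3; 8 ft³ remain.
Put 51 ft³ in storage unit 4; 24 ft³ remain.
Put 53 ft³ in storage unit 5; 22 ft³ remain.
Put 47 ft³ in storage unit 6; 28 ft³ remain.
Put 15 ft³ in storage unit 6; 13 ft³ remain.
Put 45 ft³ in storage unit 7; 30 ft³ remain.
Put 21 ft³ in storage unit 7; 9 ft³ remain.
Final storage units: [13,17,9,17,11,7] [46,21] [15,20,12,20] [51] [53] [47,15] [45,21].

7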